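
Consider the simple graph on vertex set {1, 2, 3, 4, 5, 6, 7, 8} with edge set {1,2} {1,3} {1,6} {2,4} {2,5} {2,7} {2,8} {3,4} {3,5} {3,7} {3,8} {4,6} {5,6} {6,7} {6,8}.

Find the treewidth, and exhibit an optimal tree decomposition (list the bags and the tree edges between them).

Each bag holds 4 vertices, so the decomposition has width 3, which upper-bounds the treewidth. For the lower bound: the 4 vertex sets {1,2}, {6,7}, {3}, {5} are disjoint, each induces a connected subgraph, and every pair is joined by at least one edge of G. Contracting each set to a single vertex therefore yields K_{4} as a minor, and since treewidth is minor-monotone, tw(G) ≥ tw(K_{4}) = 3. Hence tw(G) = 3 exactly.

Treewidth 3.
One optimal decomposition is:
Bags: B1 = {1, 2, 3, 6}  B2 = {2, 3, 6, 7}  B3 = {2, 3, 5, 6}  B4 = {2, 3, 4, 6}  B5 = {2, 3, 6, 8}
Tree: B1–B2, B2–B3, B3–B4, B4–B5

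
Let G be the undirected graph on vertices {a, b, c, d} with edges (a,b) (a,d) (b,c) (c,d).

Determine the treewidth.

2

A width-2 tree decomposition is:
Bags: B1 = {a, b, c}  B2 = {a, c, d}
Tree: B1–B2
Each bag holds 3 vertices, so the decomposition has width 2, which upper-bounds the treewidth. The edges a–b–c–d–a form a cycle, so G is not a tree and its treewidth is at least 2. The upper and lower bounds meet at 2, so that is the treewidth.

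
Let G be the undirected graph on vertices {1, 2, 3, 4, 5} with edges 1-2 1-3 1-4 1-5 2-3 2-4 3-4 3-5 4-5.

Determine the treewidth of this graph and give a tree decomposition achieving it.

Every bag has size at most 4, so the width is 4 − 1 = 3 and tw(G) ≤ 3. On the other hand G contains the 4-clique {1, 2, 3, 4}. A clique must lie in a single bag of any decomposition, so no decomposition can have width below 3. Combining the bounds, tw(G) = 3.

Treewidth 3.
Bags: B1 = {1, 3, 4, 5}  B2 = {1, 2, 3, 4}
Tree: B1–B2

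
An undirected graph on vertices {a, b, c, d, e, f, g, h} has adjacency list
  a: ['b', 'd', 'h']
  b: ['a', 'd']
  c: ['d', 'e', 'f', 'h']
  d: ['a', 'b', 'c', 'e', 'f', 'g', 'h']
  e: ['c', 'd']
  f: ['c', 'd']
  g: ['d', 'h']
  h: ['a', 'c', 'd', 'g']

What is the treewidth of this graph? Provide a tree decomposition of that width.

Treewidth 2.
One optimal decomposition is:
Bags: B1 = {c, d, h}  B2 = {c, d, e}  B3 = {a, d, h}  B4 = {c, d, f}  B5 = {a, b, d}  B6 = {d, g, h}
Tree: B1–B2, B1–B3, B1–B4, B3–B5, B3–B6

Every bag has size at most 3, so the width is 3 − 1 = 2 and tw(G) ≤ 2. For the lower bound, the 3 vertices {c, d, e} are pairwise adjacent, and any tree decomposition puts a clique entirely inside one bag — forcing width ≥ 2. Hence tw(G) = 2 exactly.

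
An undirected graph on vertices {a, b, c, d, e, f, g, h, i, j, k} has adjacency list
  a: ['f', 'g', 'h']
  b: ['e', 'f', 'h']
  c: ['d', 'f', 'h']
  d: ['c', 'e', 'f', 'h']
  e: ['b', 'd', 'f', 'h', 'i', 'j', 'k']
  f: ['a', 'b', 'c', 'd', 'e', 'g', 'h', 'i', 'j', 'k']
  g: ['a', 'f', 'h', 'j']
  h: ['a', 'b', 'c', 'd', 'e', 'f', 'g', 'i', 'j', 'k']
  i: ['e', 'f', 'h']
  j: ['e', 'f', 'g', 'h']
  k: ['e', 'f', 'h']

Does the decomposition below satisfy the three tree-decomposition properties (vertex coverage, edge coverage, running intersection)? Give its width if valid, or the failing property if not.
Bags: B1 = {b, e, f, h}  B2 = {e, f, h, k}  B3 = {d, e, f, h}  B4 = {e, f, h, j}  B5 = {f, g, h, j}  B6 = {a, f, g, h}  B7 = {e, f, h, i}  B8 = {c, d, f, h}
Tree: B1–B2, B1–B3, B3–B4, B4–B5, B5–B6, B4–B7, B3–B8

Every vertex of G appears in some bag (union = {a, b, c, d, e, f, g, h, i, j, k}); every edge is covered by a bag; and for each vertex v the set of bags containing v is connected in the bag tree. The decomposition is therefore valid. The largest bag has 4 vertices, so the width is 3.

Yes; width 3.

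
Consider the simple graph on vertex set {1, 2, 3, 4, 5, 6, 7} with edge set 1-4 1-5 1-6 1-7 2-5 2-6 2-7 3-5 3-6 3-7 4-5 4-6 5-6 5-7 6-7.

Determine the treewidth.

A width-3 tree decomposition is:
Bags: B1 = {1, 5, 6, 7}  B2 = {3, 5, 6, 7}  B3 = {2, 5, 6, 7}  B4 = {1, 4, 5, 6}
Tree: B1–B2, B2–B3, B1–B4
Every bag has size at most 4, so the width is 4 − 1 = 3 and tw(G) ≤ 3. On the other hand G contains the 4-clique {1, 4, 5, 6}. A clique must lie in a single bag of any decomposition, so no decomposition can have width below 3. Combining the bounds, tw(G) = 3.

3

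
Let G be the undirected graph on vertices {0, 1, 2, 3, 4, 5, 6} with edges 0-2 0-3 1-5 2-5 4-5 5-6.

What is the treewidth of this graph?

A width-1 tree decomposition is:
Bags: B1 = {2, 5}  B2 = {0, 2}  B3 = {4, 5}  B4 = {1, 5}  B5 = {0, 3}  B6 = {5, 6}
Tree: B1–B2, B1–B3, B1–B4, B2–B5, B3–B6
Every bag has size at most 2, so the width is 2 − 1 = 1 and tw(G) ≤ 1. Any graph with an edge has treewidth ≥ 1, and G has the edge 5–2. The upper and lower bounds meet at 1, so that is the treewidth.

1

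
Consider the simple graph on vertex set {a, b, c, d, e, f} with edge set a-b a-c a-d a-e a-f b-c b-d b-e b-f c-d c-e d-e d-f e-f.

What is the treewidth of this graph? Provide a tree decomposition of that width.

Treewidth 4.
One such decomposition:
Bags: B1 = {a, b, c, d, e}  B2 = {a, b, d, e, f}
Tree: B1–B2

Every bag has size at most 5, so the width is 5 − 1 = 4 and tw(G) ≤ 4. On the other hand G contains the 5-clique {a, b, c, d, e}. A clique must lie in a single bag of any decomposition, so no decomposition can have width below 4. The upper and lower bounds meet at 4, so that is the treewidth.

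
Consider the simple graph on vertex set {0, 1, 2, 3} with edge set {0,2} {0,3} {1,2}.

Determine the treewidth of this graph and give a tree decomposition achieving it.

Each bag holds 2 vertices, so the decomposition has width 1, which upper-bounds the treewidth. Since G has at least one edge (e.g. 2–0), it is not an edgeless graph, so tw(G) ≥ 1. Therefore the treewidth is 1.

Treewidth 1.
One optimal decomposition is:
Bags: B1 = {0, 2}  B2 = {0, 3}  B3 = {1, 2}
Tree: B1–B2, B1–B3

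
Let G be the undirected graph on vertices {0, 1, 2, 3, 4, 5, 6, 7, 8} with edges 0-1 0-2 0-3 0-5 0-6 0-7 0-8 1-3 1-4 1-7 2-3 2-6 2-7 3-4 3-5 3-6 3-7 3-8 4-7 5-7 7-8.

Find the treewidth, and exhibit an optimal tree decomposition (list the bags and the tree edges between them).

Each bag holds 4 vertices, so the decomposition has width 3, which upper-bounds the treewidth. Conversely, {0, 2, 3, 6} is a clique of size 4, and the vertices of any clique must share a bag in every tree decomposition; so some bag has ≥ 4 vertices and tw(G) ≥ 3. The upper and lower bounds meet at 3, so that is the treewidth.

Treewidth 3.
One optimal decomposition is:
Bags: B1 = {0, 2, 3, 7}  B2 = {0, 3, 7, 8}  B3 = {0, 1, 3, 7}  B4 = {1, 3, 4, 7}  B5 = {0, 3, 5, 7}  B6 = {0, 2, 3, 6}
Tree: B1–B2, B1–B3, B3–B4, B1–B5, B1–B6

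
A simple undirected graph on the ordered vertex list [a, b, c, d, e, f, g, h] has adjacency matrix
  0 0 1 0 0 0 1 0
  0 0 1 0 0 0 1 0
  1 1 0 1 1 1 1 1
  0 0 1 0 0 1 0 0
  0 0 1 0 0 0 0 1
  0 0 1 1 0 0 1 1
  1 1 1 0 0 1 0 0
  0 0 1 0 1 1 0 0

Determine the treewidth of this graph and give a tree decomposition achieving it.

Treewidth 2.
One such decomposition:
Bags: B1 = {c, f, g}  B2 = {c, f, h}  B3 = {b, c, g}  B4 = {a, c, g}  B5 = {c, e, h}  B6 = {c, d, f}
Tree: B1–B2, B1–B3, B1–B4, B2–B5, B2–B6

Every bag has size at most 3, so the width is 3 − 1 = 2 and tw(G) ≤ 2. Conversely, {a, c, g} is a clique of size 3, and the vertices of any clique must share a bag in every tree decomposition; so some bag has ≥ 3 vertices and tw(G) ≥ 2. Hence tw(G) = 2 exactly.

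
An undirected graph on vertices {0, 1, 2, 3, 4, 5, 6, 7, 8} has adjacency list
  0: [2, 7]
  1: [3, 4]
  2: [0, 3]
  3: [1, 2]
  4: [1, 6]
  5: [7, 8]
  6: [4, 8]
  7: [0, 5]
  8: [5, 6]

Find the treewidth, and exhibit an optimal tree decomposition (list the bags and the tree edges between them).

The largest bag has 3 vertices, giving width 2; this decomposition certifies tw(G) ≤ 2. For the lower bound, G contains the cycle 2–0–7–5–8–6–4–1–3–2, so G is not a forest; only forests have treewidth ≤ 1, hence tw(G) ≥ 2. Combining the bounds, tw(G) = 2.

Treewidth 2.
One optimal decomposition is:
Bags: B1 = {0, 2, 7}  B2 = {2, 5, 7}  B3 = {2, 5, 8}  B4 = {2, 6, 8}  B5 = {2, 4, 6}  B6 = {1, 2, 4}  B7 = {1, 2, 3}
Tree: B1–B2, B2–B3, B3–B4, B4–B5, B5–B6, B6–B7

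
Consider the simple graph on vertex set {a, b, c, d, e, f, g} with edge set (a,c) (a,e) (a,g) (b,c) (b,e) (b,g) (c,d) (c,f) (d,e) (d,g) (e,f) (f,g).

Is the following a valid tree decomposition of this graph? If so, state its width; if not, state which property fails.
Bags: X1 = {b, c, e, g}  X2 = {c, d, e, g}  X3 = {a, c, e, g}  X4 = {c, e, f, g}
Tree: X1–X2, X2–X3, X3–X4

Yes; width 3.

Vertex coverage: the bags together contain {a, b, c, d, e, f, g}, the full vertex set. Edge coverage: each edge of G has both endpoints in at least one bag. Running intersection: for every vertex, the bags containing it form a connected subtree. All three properties hold, so this is a valid tree decomposition of width max|bag| − 1 = 3, and hence tw(G) ≤ 3.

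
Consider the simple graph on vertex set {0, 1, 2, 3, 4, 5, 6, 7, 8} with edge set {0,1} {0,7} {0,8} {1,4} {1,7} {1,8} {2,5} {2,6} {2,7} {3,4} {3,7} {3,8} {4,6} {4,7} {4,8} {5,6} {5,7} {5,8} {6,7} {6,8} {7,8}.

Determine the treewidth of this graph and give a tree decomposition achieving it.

Treewidth 3.
One such decomposition:
Bags: B1 = {1, 4, 7, 8}  B2 = {4, 6, 7, 8}  B3 = {5, 6, 7, 8}  B4 = {2, 5, 6, 7}  B5 = {3, 4, 7, 8}  B6 = {0, 1, 7, 8}
Tree: B1–B2, B2–B3, B3–B4, B2–B5, B1–B6

Each bag holds 4 vertices, so the decomposition has width 3, which upper-bounds the treewidth. Conversely, {0, 1, 7, 8} is a clique of size 4, and the vertices of any clique must share a bag in every tree decomposition; so some bag has ≥ 4 vertices and tw(G) ≥ 3. The upper and lower bounds meet at 3, so that is the treewidth.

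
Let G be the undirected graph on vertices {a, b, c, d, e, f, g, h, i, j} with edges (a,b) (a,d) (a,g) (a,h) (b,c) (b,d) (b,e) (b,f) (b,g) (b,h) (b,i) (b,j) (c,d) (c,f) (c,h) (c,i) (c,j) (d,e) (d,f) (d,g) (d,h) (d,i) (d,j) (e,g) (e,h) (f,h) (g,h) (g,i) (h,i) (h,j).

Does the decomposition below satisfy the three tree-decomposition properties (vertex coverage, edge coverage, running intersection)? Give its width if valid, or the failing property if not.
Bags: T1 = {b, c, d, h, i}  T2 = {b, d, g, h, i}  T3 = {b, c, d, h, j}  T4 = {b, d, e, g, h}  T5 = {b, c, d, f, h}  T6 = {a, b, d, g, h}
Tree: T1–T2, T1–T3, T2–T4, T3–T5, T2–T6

Checking the three conditions: (i) the bags cover all of {a, b, c, d, e, f, g, h, i, j}; (ii) for each edge, some bag contains both endpoints; (iii) the bags containing any fixed vertex form a subtree. All hold, so the decomposition is valid with width 5 − 1 = 4.

Yes; width 4.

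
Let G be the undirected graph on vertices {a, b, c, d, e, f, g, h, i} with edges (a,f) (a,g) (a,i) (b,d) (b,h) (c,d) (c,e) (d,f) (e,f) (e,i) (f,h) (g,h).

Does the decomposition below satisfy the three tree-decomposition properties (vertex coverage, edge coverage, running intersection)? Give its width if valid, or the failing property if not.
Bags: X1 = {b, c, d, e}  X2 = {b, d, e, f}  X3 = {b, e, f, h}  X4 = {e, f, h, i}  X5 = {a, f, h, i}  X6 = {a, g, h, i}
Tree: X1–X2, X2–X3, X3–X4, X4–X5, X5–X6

Vertex coverage: the bags together contain {a, b, c, d, e, f, g, h, i}, the full vertex set. Edge coverage: each edge of G has both endpoints in at least one bag. Running intersection: for every vertex, the bags containing it form a connected subtree. All three properties hold, so this is a valid tree decomposition of width max|bag| − 1 = 3, and hence tw(G) ≤ 3.

Yes; width 3.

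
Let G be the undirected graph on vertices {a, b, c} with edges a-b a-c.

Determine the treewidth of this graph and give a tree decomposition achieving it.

Treewidth 1.
One optimal decomposition is:
Bags: B1 = {a, b}  B2 = {a, c}
Tree: B1–B2

Every bag has size at most 2, so the width is 2 − 1 = 1 and tw(G) ≤ 1. Any graph with an edge has treewidth ≥ 1, and G has the edge b–a. Hence tw(G) = 1 exactly.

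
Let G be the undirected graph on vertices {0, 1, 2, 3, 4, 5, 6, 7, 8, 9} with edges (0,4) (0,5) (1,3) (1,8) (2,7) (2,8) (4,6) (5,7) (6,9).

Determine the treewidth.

A width-1 tree decomposition is:
Bags: B1 = {6, 9}  B2 = {4, 6}  B3 = {0, 4}  B4 = {0, 5}  B5 = {5, 7}  B6 = {2, 7}  B7 = {2, 8}  B8 = {1, 8}  B9 = {1, 3}
Tree: B1–B2, B2–B3, B3–B4, B4–B5, B5–B6, B6–B7, B7–B8, B8–B9
The largest bag has 2 vertices, giving width 1; this decomposition certifies tw(G) ≤ 1. Since G has at least one edge (e.g. 9–6), it is not an edgeless graph, so tw(G) ≥ 1. Therefore the treewidth is 1.

1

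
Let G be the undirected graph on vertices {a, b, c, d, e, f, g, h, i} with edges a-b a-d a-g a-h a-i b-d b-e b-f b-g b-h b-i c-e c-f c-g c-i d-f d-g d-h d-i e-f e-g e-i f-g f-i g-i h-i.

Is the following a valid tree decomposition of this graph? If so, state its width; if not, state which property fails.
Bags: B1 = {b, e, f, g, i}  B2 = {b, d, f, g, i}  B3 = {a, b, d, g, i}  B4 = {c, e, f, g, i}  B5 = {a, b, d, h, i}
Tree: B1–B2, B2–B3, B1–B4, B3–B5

Vertex coverage: the bags together contain {a, b, c, d, e, f, g, h, i}, the full vertex set. Edge coverage: each edge of G has both endpoints in at least one bag. Running intersection: for every vertex, the bags containing it form a connected subtree. All three properties hold, so this is a valid tree decomposition of width max|bag| − 1 = 4, and hence tw(G) ≤ 4.

Yes; width 4.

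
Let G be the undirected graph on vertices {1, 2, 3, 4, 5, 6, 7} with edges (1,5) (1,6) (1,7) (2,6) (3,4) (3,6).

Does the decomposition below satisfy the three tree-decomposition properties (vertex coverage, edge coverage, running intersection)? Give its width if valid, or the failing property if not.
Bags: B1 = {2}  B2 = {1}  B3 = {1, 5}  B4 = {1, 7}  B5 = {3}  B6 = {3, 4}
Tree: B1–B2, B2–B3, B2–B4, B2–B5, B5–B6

No — vertex 6 appears in no bag.

A tree decomposition must satisfy three properties: every vertex lies in some bag; for every edge, both endpoints lie together in some bag; and for every vertex, the bags containing it form a connected subtree. Here vertex 6 appears in no bag, so the decomposition is invalid.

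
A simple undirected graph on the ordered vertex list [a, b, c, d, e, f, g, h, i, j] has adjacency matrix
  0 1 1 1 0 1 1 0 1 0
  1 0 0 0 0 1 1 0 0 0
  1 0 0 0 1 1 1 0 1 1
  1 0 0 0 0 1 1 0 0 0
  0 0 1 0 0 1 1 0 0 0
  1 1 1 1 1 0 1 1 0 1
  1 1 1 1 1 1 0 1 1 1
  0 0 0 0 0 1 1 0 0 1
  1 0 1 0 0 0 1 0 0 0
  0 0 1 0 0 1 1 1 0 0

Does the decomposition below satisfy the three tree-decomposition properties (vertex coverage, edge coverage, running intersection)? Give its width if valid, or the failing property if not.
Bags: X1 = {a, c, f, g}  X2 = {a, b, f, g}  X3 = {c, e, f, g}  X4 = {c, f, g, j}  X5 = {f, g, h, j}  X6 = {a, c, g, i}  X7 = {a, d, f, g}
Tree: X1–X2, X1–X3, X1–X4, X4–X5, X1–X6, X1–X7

Checking the three conditions: (i) the bags cover all of {a, b, c, d, e, f, g, h, i, j}; (ii) for each edge, some bag contains both endpoints; (iii) the bags containing any fixed vertex form a subtree. All hold, so the decomposition is valid with width 4 − 1 = 3.

Yes; width 3.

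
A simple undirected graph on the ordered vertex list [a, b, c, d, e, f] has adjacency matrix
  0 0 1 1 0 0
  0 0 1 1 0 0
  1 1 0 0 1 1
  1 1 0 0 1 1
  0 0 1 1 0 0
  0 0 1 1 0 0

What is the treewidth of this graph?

2

A width-2 tree decomposition is:
Bags: B1 = {c, d, e}  B2 = {b, c, d}  B3 = {c, d, f}  B4 = {a, c, d}
Tree: B1–B2, B2–B3, B3–B4
Every bag has size at most 3, so the width is 3 − 1 = 2 and tw(G) ≤ 2. Since c–e–d–b–c is a cycle in G, G is not acyclic. Forests are exactly the graphs of treewidth ≤ 1, so tw(G) ≥ 2. Hence tw(G) = 2 exactly.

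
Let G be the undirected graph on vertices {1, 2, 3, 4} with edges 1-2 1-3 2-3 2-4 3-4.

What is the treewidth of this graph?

2

A width-2 tree decomposition is:
Bags: B1 = {2, 3, 4}  B2 = {1, 2, 3}
Tree: B1–B2
Every bag has size at most 3, so the width is 3 − 1 = 2 and tw(G) ≤ 2. For the lower bound, the 3 vertices {1, 2, 3} are pairwise adjacent, and any tree decomposition puts a clique entirely inside one bag — forcing width ≥ 2. Hence tw(G) = 2 exactly.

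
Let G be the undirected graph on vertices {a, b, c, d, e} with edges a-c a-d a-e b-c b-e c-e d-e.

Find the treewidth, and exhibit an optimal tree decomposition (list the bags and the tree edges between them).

Treewidth 2.
Bags: B1 = {a, d, e}  B2 = {a, c, e}  B3 = {b, c, e}
Tree: B1–B2, B2–B3

The largest bag has 3 vertices, giving width 2; this decomposition certifies tw(G) ≤ 2. On the other hand G contains the 3-clique {a, d, e}. A clique must lie in a single bag of any decomposition, so no decomposition can have width below 2. Hence tw(G) = 2 exactly.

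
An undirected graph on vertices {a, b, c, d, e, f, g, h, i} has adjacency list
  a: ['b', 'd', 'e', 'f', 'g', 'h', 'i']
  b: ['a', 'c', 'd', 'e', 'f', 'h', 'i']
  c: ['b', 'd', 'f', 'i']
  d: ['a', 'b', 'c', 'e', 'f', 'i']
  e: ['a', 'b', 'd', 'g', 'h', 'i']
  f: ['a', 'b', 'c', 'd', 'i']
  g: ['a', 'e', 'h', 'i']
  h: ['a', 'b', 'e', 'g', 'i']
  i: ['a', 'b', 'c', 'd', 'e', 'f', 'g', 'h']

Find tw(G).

A width-4 tree decomposition is:
Bags: B1 = {b, c, d, f, i}  B2 = {a, b, d, f, i}  B3 = {a, b, d, e, i}  B4 = {a, b, e, h, i}  B5 = {a, e, g, h, i}
Tree: B1–B2, B2–B3, B3–B4, B4–B5
Each bag holds 5 vertices, so the decomposition has width 4, which upper-bounds the treewidth. For the lower bound, the 5 vertices {a, e, g, h, i} are pairwise adjacent, and any tree decomposition puts a clique entirely inside one bag — forcing width ≥ 4. The upper and lower bounds meet at 4, so that is the treewidth.

4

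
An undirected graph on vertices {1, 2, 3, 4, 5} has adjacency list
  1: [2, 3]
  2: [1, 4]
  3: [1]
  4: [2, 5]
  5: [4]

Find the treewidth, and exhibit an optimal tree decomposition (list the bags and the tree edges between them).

Treewidth 1.
Bags: B1 = {4, 5}  B2 = {2, 4}  B3 = {1, 2}  B4 = {1, 3}
Tree: B1–B2, B2–B3, B3–B4

Every bag has size at most 2, so the width is 2 − 1 = 1 and tw(G) ≤ 1. G has an edge, so its treewidth is at least 1. The upper and lower bounds meet at 1, so that is the treewidth.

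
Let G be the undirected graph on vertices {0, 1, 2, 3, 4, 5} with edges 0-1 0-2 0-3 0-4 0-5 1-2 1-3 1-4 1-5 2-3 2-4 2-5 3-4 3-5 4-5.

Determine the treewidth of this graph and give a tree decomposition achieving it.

Treewidth 5.
One optimal decomposition is:
Bags: B1 = {0, 1, 2, 3, 4, 5}
Tree: (single bag)

With just one bag of size 6, the width is 6 − 1 = 5, so tw(G) ≤ 5. For the lower bound, the 6 vertices {0, 1, 2, 3, 4, 5} are pairwise adjacent, and any tree decomposition puts a clique entirely inside one bag — forcing width ≥ 5. Therefore the treewidth is 5.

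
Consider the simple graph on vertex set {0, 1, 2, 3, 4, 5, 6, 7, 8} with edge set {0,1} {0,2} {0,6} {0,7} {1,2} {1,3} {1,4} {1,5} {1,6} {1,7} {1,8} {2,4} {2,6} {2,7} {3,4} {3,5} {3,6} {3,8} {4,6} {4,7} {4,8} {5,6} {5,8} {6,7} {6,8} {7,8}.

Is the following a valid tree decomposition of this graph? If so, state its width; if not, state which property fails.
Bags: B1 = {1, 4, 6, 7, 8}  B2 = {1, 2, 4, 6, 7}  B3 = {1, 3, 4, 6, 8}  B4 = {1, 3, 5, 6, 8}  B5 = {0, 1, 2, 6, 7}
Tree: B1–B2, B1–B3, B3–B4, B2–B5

Checking the three conditions: (i) the bags cover all of {0, 1, 2, 3, 4, 5, 6, 7, 8}; (ii) for each edge, some bag contains both endpoints; (iii) the bags containing any fixed vertex form a subtree. All hold, so the decomposition is valid with width 5 − 1 = 4.

Yes; width 4.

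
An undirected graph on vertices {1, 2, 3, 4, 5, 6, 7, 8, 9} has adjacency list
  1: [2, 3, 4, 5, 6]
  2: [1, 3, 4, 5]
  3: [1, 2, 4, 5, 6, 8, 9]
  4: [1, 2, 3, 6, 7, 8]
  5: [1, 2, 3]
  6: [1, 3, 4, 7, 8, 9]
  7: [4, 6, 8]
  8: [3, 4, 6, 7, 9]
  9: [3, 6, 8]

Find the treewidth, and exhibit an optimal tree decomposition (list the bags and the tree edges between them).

The largest bag has 4 vertices, giving width 3; this decomposition certifies tw(G) ≤ 3. For the lower bound, the 4 vertices {3, 6, 8, 9} are pairwise adjacent, and any tree decomposition puts a clique entirely inside one bag — forcing width ≥ 3. Combining the bounds, tw(G) = 3.

Treewidth 3.
Bags: B1 = {3, 4, 6, 8}  B2 = {1, 3, 4, 6}  B3 = {3, 6, 8, 9}  B4 = {4, 6, 7, 8}  B5 = {1, 2, 3, 4}  B6 = {1, 2, 3, 5}
Tree: B1–B2, B1–B3, B1–B4, B2–B5, B5–B6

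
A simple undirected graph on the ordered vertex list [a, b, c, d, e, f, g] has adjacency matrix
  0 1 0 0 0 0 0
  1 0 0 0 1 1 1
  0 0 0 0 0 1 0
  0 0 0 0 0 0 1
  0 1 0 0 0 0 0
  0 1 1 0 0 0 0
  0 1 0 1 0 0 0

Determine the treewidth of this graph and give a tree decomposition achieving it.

Treewidth 1.
One optimal decomposition is:
Bags: B1 = {b, g}  B2 = {d, g}  B3 = {b, f}  B4 = {a, b}  B5 = {b, e}  B6 = {c, f}
Tree: B1–B2, B1–B3, B1–B4, B1–B5, B3–B6

Every bag has size at most 2, so the width is 2 − 1 = 1 and tw(G) ≤ 1. Since G has at least one edge (e.g. g–b), it is not an edgeless graph, so tw(G) ≥ 1. Hence tw(G) = 1 exactly.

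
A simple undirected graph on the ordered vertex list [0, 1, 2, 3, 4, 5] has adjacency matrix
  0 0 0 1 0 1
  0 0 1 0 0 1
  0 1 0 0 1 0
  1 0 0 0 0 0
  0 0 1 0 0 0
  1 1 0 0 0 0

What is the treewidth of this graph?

1

A width-1 tree decomposition is:
Bags: B1 = {0, 3}  B2 = {0, 5}  B3 = {1, 5}  B4 = {1, 2}  B5 = {2, 4}
Tree: B1–B2, B2–B3, B3–B4, B4–B5
The largest bag has 2 vertices, giving width 1; this decomposition certifies tw(G) ≤ 1. Since G has at least one edge (e.g. 3–0), it is not an edgeless graph, so tw(G) ≥ 1. Therefore the treewidth is 1.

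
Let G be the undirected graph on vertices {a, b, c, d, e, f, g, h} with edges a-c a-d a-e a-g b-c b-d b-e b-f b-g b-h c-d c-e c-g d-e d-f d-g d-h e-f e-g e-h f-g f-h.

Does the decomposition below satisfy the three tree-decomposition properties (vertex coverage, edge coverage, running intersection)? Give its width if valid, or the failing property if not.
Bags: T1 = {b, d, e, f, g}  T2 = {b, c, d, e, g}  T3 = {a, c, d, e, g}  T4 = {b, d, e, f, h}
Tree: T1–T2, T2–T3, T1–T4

Vertex coverage: the bags together contain {a, b, c, d, e, f, g, h}, the full vertex set. Edge coverage: each edge of G has both endpoints in at least one bag. Running intersection: for every vertex, the bags containing it form a connected subtree. All three properties hold, so this is a valid tree decomposition of width max|bag| − 1 = 4, and hence tw(G) ≤ 4.

Yes; width 4.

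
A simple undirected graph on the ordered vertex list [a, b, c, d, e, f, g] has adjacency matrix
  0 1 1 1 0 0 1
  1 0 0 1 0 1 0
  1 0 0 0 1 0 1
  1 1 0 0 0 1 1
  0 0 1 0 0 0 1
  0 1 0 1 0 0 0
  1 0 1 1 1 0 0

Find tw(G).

2

A width-2 tree decomposition is:
Bags: B1 = {a, c, g}  B2 = {a, d, g}  B3 = {c, e, g}  B4 = {a, b, d}  B5 = {b, d, f}
Tree: B1–B2, B1–B3, B2–B4, B4–B5
The largest bag has 3 vertices, giving width 2; this decomposition certifies tw(G) ≤ 2. On the other hand G contains the 3-clique {a, d, g}. A clique must lie in a single bag of any decomposition, so no decomposition can have width below 2. Combining the bounds, tw(G) = 2.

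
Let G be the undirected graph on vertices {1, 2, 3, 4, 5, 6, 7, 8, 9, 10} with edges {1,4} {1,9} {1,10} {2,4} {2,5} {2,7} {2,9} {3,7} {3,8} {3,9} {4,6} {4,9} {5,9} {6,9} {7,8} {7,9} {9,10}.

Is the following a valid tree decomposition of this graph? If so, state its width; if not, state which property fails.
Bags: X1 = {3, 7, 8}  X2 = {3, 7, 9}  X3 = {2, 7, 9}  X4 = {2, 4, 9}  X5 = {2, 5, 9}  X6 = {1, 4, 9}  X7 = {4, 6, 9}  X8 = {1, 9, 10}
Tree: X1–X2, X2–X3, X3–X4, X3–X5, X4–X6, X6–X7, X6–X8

Checking the three conditions: (i) the bags cover all of {1, 2, 3, 4, 5, 6, 7, 8, 9, 10}; (ii) for each edge, some bag contains both endpoints; (iii) the bags containing any fixed vertex form a subtree. All hold, so the decomposition is valid with width 3 − 1 = 2.

Yes; width 2.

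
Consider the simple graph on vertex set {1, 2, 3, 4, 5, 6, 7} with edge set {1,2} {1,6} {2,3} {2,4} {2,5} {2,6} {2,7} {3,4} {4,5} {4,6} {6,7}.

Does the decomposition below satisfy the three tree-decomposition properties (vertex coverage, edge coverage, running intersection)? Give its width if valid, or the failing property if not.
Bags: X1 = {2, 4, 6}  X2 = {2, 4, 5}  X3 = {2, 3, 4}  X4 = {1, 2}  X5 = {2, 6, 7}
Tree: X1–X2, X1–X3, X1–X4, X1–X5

No — edge (6,1) lies in no bag.

A tree decomposition must satisfy three properties: every vertex lies in some bag; for every edge, both endpoints lie together in some bag; and for every vertex, the bags containing it form a connected subtree. Here edge (6,1) lies in no bag, so the decomposition is invalid.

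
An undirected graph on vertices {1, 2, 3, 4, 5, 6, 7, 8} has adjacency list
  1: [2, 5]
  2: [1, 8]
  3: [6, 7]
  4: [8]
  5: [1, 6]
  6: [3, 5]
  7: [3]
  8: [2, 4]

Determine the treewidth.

1

A width-1 tree decomposition is:
Bags: B1 = {3, 7}  B2 = {3, 6}  B3 = {5, 6}  B4 = {1, 5}  B5 = {1, 2}  B6 = {2, 8}  B7 = {4, 8}
Tree: B1–B2, B2–B3, B3–B4, B4–B5, B5–B6, B6–B7
Each bag holds 2 vertices, so the decomposition has width 1, which upper-bounds the treewidth. Since G has at least one edge (e.g. 7–3), it is not an edgeless graph, so tw(G) ≥ 1. The upper and lower bounds meet at 1, so that is the treewidth.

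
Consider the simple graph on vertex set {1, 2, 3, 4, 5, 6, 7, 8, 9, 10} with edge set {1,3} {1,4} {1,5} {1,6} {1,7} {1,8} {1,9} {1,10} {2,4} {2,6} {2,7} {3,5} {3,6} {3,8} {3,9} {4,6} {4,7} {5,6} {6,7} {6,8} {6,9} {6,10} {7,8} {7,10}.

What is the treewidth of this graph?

A width-3 tree decomposition is:
Bags: B1 = {1, 6, 7, 8}  B2 = {1, 4, 6, 7}  B3 = {2, 4, 6, 7}  B4 = {1, 3, 6, 8}  B5 = {1, 3, 6, 9}  B6 = {1, 6, 7, 10}  B7 = {1, 3, 5, 6}
Tree: B1–B2, B2–B3, B1–B4, B4–B5, B1–B6, B5–B7
Every bag has size at most 4, so the width is 4 − 1 = 3 and tw(G) ≤ 3. Conversely, {1, 6, 7, 10} is a clique of size 4, and the vertices of any clique must share a bag in every tree decomposition; so some bag has ≥ 4 vertices and tw(G) ≥ 3. Hence tw(G) = 3 exactly.

3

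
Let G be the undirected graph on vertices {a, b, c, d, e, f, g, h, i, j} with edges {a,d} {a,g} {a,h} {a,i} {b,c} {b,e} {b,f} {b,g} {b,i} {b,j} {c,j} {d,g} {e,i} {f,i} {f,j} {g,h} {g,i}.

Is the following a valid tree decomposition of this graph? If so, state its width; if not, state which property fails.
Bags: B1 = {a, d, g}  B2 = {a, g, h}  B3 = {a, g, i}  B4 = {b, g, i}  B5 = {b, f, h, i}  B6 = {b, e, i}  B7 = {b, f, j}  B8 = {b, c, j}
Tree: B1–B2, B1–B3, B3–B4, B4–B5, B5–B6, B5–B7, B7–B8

A tree decomposition must satisfy three properties: every vertex lies in some bag; for every edge, both endpoints lie together in some bag; and for every vertex, the bags containing it form a connected subtree. Here bags containing vertex h are not connected in the tree, so the decomposition is invalid.

No — bags containing vertex h are not connected in the tree.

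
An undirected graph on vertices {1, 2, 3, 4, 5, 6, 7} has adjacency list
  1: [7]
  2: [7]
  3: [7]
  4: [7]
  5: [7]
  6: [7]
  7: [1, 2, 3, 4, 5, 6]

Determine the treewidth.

A width-1 tree decomposition is:
Bags: B1 = {4, 7}  B2 = {2, 7}  B3 = {3, 7}  B4 = {1, 7}  B5 = {6, 7}  B6 = {5, 7}
Tree: B1–B2, B1–B3, B2–B4, B1–B5, B2–B6
The largest bag has 2 vertices, giving width 1; this decomposition certifies tw(G) ≤ 1. Since G has at least one edge (e.g. 4–7), it is not an edgeless graph, so tw(G) ≥ 1. The upper and lower bounds meet at 1, so that is the treewidth.

1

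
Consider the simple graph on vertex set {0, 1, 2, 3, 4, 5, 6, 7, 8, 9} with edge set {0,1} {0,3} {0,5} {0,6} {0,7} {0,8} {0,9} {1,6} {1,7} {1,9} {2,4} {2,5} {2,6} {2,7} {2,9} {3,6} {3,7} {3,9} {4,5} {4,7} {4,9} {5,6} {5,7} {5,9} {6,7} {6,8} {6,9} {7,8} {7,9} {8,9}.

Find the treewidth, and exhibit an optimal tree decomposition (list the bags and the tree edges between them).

Each bag holds 5 vertices, so the decomposition has width 4, which upper-bounds the treewidth. Conversely, {2, 4, 5, 7, 9} is a clique of size 5, and the vertices of any clique must share a bag in every tree decomposition; so some bag has ≥ 5 vertices and tw(G) ≥ 4. Hence tw(G) = 4 exactly.

Treewidth 4.
Bags: B1 = {0, 1, 6, 7, 9}  B2 = {0, 5, 6, 7, 9}  B3 = {2, 5, 6, 7, 9}  B4 = {0, 6, 7, 8, 9}  B5 = {2, 4, 5, 7, 9}  B6 = {0, 3, 6, 7, 9}
Tree: B1–B2, B2–B3, B1–B4, B3–B5, B2–B6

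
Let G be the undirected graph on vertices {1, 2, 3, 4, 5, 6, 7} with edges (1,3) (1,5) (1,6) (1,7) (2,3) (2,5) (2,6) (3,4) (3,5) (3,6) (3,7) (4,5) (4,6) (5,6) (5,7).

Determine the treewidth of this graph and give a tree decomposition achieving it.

Treewidth 3.
One optimal decomposition is:
Bags: B1 = {1, 3, 5, 6}  B2 = {2, 3, 5, 6}  B3 = {1, 3, 5, 7}  B4 = {3, 4, 5, 6}
Tree: B1–B2, B1–B3, B2–B4

Every bag has size at most 4, so the width is 4 − 1 = 3 and tw(G) ≤ 3. On the other hand G contains the 4-clique {1, 3, 5, 6}. A clique must lie in a single bag of any decomposition, so no decomposition can have width below 3. Hence tw(G) = 3 exactly.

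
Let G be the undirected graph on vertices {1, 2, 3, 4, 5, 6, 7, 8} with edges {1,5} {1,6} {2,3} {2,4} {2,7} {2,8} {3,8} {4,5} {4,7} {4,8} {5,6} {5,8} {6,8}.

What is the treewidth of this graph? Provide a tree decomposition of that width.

Each bag holds 3 vertices, so the decomposition has width 2, which upper-bounds the treewidth. On the other hand G contains the 3-clique {2, 3, 8}. A clique must lie in a single bag of any decomposition, so no decomposition can have width below 2. Therefore the treewidth is 2.

Treewidth 2.
One optimal decomposition is:
Bags: B1 = {2, 4, 8}  B2 = {4, 5, 8}  B3 = {2, 3, 8}  B4 = {5, 6, 8}  B5 = {1, 5, 6}  B6 = {2, 4, 7}
Tree: B1–B2, B1–B3, B2–B4, B4–B5, B1–B6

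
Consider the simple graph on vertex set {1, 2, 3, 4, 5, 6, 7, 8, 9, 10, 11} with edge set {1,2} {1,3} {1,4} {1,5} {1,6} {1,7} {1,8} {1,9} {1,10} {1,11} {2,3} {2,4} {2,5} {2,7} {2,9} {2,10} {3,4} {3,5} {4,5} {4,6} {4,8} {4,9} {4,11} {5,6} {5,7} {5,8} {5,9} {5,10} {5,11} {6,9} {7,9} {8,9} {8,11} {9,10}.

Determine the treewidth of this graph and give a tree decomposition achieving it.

Treewidth 4.
Bags: B1 = {1, 2, 5, 7, 9}  B2 = {1, 2, 5, 9, 10}  B3 = {1, 2, 4, 5, 9}  B4 = {1, 4, 5, 8, 9}  B5 = {1, 4, 5, 6, 9}  B6 = {1, 4, 5, 8, 11}  B7 = {1, 2, 3, 4, 5}
Tree: B1–B2, B1–B3, B3–B4, B3–B5, B4–B6, B3–B7

Each bag holds 5 vertices, so the decomposition has width 4, which upper-bounds the treewidth. For the lower bound, the 5 vertices {1, 2, 5, 9, 10} are pairwise adjacent, and any tree decomposition puts a clique entirely inside one bag — forcing width ≥ 4. Combining the bounds, tw(G) = 4.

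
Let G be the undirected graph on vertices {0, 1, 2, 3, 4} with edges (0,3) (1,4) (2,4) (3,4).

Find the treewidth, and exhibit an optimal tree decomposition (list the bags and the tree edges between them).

Each bag holds 2 vertices, so the decomposition has width 1, which upper-bounds the treewidth. G has an edge, so its treewidth is at least 1. Therefore the treewidth is 1.

Treewidth 1.
One optimal decomposition is:
Bags: B1 = {0, 3}  B2 = {3, 4}  B3 = {2, 4}  B4 = {1, 4}
Tree: B1–B2, B2–B3, B3–B4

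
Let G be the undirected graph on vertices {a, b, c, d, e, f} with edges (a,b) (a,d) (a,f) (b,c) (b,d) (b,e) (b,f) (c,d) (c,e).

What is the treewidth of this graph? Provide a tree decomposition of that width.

Treewidth 2.
One optimal decomposition is:
Bags: B1 = {b, c, d}  B2 = {a, b, d}  B3 = {a, b, f}  B4 = {b, c, e}
Tree: B1–B2, B2–B3, B1–B4

The largest bag has 3 vertices, giving width 2; this decomposition certifies tw(G) ≤ 2. For the lower bound, the 3 vertices {b, c, d} are pairwise adjacent, and any tree decomposition puts a clique entirely inside one bag — forcing width ≥ 2. Combining the bounds, tw(G) = 2.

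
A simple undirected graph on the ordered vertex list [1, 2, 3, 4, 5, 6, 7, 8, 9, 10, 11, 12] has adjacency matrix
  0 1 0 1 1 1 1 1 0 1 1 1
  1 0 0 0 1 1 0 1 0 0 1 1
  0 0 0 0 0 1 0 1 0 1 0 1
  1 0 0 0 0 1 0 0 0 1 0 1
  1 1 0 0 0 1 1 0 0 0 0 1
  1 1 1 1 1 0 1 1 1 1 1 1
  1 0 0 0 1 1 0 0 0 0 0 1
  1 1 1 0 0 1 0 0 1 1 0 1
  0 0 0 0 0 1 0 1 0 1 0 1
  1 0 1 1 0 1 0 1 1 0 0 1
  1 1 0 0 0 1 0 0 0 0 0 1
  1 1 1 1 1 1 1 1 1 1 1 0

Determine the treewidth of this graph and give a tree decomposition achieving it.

Treewidth 4.
One optimal decomposition is:
Bags: B1 = {1, 6, 8, 10, 12}  B2 = {3, 6, 8, 10, 12}  B3 = {1, 2, 6, 8, 12}  B4 = {1, 4, 6, 10, 12}  B5 = {1, 2, 6, 11, 12}  B6 = {1, 2, 5, 6, 12}  B7 = {1, 5, 6, 7, 12}  B8 = {6, 8, 9, 10, 12}
Tree: B1–B2, B1–B3, B1–B4, B3–B5, B5–B6, B6–B7, B2–B8

Every bag has size at most 5, so the width is 5 − 1 = 4 and tw(G) ≤ 4. For the lower bound, the 5 vertices {1, 2, 6, 8, 12} are pairwise adjacent, and any tree decomposition puts a clique entirely inside one bag — forcing width ≥ 4. The upper and lower bounds meet at 4, so that is the treewidth.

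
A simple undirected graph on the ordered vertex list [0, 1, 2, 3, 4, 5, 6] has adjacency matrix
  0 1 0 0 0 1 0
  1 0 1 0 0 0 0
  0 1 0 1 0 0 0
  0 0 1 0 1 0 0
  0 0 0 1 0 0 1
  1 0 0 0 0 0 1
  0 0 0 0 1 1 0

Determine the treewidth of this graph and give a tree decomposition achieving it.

Every bag has size at most 3, so the width is 3 − 1 = 2 and tw(G) ≤ 2. For the lower bound, G contains the cycle 0–5–6–4–3–2–1–0, so G is not a forest; only forests have treewidth ≤ 1, hence tw(G) ≥ 2. Combining the bounds, tw(G) = 2.

Treewidth 2.
Bags: B1 = {0, 5, 6}  B2 = {0, 4, 6}  B3 = {0, 3, 4}  B4 = {0, 2, 3}  B5 = {0, 1, 2}
Tree: B1–B2, B2–B3, B3–B4, B4–B5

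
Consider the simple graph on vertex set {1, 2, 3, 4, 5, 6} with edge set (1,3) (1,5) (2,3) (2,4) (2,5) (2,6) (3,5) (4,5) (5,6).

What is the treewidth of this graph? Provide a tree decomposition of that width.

Treewidth 2.
One optimal decomposition is:
Bags: B1 = {2, 3, 5}  B2 = {1, 3, 5}  B3 = {2, 4, 5}  B4 = {2, 5, 6}
Tree: B1–B2, B1–B3, B3–B4

The largest bag has 3 vertices, giving width 2; this decomposition certifies tw(G) ≤ 2. For the lower bound, the 3 vertices {1, 3, 5} are pairwise adjacent, and any tree decomposition puts a clique entirely inside one bag — forcing width ≥ 2. Therefore the treewidth is 2.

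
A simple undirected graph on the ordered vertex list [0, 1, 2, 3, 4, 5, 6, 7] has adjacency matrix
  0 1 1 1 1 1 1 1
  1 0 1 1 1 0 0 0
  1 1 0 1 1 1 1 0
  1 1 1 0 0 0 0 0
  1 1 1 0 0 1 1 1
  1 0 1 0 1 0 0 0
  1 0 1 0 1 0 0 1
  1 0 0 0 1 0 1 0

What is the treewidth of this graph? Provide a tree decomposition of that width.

Each bag holds 4 vertices, so the decomposition has width 3, which upper-bounds the treewidth. For the lower bound, the 4 vertices {0, 1, 2, 3} are pairwise adjacent, and any tree decomposition puts a clique entirely inside one bag — forcing width ≥ 3. Therefore the treewidth is 3.

Treewidth 3.
One such decomposition:
Bags: B1 = {0, 2, 4, 6}  B2 = {0, 1, 2, 4}  B3 = {0, 1, 2, 3}  B4 = {0, 2, 4, 5}  B5 = {0, 4, 6, 7}
Tree: B1–B2, B2–B3, B2–B4, B1–B5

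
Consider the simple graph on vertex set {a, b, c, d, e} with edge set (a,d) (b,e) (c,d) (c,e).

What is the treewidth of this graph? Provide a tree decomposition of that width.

Every bag has size at most 2, so the width is 2 − 1 = 1 and tw(G) ≤ 1. Any graph with an edge has treewidth ≥ 1, and G has the edge b–e. Combining the bounds, tw(G) = 1.

Treewidth 1.
Bags: B1 = {b, e}  B2 = {c, e}  B3 = {c, d}  B4 = {a, d}
Tree: B1–B2, B2–B3, B3–B4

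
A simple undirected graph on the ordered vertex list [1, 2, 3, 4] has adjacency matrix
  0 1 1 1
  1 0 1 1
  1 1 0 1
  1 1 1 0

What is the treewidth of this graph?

A width-3 tree decomposition is:
Bags: B1 = {1, 2, 3, 4}
Tree: (single bag)
With just one bag of size 4, the width is 4 − 1 = 3, so tw(G) ≤ 3. Conversely, {1, 2, 3, 4} is a clique of size 4, and the vertices of any clique must share a bag in every tree decomposition; so some bag has ≥ 4 vertices and tw(G) ≥ 3. Hence tw(G) = 3 exactly.

3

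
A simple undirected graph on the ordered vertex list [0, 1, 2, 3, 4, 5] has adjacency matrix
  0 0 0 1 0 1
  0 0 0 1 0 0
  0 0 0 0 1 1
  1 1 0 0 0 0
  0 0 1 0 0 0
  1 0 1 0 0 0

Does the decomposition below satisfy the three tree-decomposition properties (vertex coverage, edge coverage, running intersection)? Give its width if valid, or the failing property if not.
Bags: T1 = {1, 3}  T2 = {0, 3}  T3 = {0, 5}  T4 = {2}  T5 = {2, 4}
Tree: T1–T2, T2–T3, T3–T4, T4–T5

No — edge (5,2) lies in no bag.

A tree decomposition must satisfy three properties: every vertex lies in some bag; for every edge, both endpoints lie together in some bag; and for every vertex, the bags containing it form a connected subtree. Here edge (5,2) lies in no bag, so the decomposition is invalid.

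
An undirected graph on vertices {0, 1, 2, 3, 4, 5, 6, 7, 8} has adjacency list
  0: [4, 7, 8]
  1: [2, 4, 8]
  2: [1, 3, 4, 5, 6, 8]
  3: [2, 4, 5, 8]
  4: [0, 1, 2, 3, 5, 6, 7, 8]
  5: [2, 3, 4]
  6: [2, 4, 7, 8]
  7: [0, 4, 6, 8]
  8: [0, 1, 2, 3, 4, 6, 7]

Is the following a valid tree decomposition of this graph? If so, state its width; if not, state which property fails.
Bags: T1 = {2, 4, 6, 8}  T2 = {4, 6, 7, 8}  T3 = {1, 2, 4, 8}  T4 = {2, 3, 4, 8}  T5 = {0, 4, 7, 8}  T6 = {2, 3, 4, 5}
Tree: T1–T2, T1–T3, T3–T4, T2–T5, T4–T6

Checking the three conditions: (i) the bags cover all of {0, 1, 2, 3, 4, 5, 6, 7, 8}; (ii) for each edge, some bag contains both endpoints; (iii) the bags containing any fixed vertex form a subtree. All hold, so the decomposition is valid with width 4 − 1 = 3.

Yes; width 3.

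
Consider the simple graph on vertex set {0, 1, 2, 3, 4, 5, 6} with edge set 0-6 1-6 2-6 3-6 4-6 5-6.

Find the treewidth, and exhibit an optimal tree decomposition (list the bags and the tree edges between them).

Treewidth 1.
One optimal decomposition is:
Bags: B1 = {0, 6}  B2 = {3, 6}  B3 = {2, 6}  B4 = {1, 6}  B5 = {5, 6}  B6 = {4, 6}
Tree: B1–B2, B1–B3, B3–B4, B4–B5, B4–B6

Each bag holds 2 vertices, so the decomposition has width 1, which upper-bounds the treewidth. Any graph with an edge has treewidth ≥ 1, and G has the edge 0–6. The upper and lower bounds meet at 1, so that is the treewidth.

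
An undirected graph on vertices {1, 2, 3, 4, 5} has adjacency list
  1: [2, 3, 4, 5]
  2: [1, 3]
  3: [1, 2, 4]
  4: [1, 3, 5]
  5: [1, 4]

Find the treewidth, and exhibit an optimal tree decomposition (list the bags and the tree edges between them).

Every bag has size at most 3, so the width is 3 − 1 = 2 and tw(G) ≤ 2. For the lower bound, the 3 vertices {1, 2, 3} are pairwise adjacent, and any tree decomposition puts a clique entirely inside one bag — forcing width ≥ 2. Therefore the treewidth is 2.

Treewidth 2.
One such decomposition:
Bags: B1 = {1, 4, 5}  B2 = {1, 3, 4}  B3 = {1, 2, 3}
Tree: B1–B2, B2–B3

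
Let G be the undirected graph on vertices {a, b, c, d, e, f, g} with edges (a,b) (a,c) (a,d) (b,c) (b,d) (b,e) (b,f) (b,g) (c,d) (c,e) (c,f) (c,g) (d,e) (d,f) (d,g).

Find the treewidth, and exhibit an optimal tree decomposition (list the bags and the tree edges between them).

Treewidth 3.
One optimal decomposition is:
Bags: B1 = {b, c, d, f}  B2 = {b, c, d, e}  B3 = {b, c, d, g}  B4 = {a, b, c, d}
Tree: B1–B2, B1–B3, B2–B4

The largest bag has 4 vertices, giving width 3; this decomposition certifies tw(G) ≤ 3. On the other hand G contains the 4-clique {b, c, d, g}. A clique must lie in a single bag of any decomposition, so no decomposition can have width below 3. The upper and lower bounds meet at 3, so that is the treewidth.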